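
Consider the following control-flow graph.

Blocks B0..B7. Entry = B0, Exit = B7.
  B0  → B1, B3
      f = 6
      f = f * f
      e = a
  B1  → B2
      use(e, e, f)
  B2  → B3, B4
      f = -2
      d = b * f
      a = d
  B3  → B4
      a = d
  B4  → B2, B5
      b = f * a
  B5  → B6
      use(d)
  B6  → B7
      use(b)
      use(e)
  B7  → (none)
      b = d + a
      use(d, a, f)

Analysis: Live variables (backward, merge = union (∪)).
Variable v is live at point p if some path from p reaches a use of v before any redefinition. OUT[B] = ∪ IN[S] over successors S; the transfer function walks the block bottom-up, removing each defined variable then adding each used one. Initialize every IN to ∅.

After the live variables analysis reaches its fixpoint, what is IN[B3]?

Per-block solution:
  B0:   IN={a, b, d}   OUT={b, d, e, f}
  B1:   IN={b, e, f}   OUT={b, e}
  B2:   IN={b, e}   OUT={a, d, e, f}
  B3:   IN={d, e, f}   OUT={a, d, e, f}
  B4:   IN={a, d, e, f}   OUT={a, b, d, e, f}
  B5:   IN={a, b, d, e, f}   OUT={a, b, d, e, f}
  B6:   IN={a, b, d, e, f}   OUT={a, d, f}
  B7:   IN={a, d, f}   OUT={}

Merge at B3: OUT[B3] = IN[B4] = {a, d, e, f}
Applying B3's transfer function to that OUT value gives IN[B3] (row B3 above).

Answer: {d, e, f}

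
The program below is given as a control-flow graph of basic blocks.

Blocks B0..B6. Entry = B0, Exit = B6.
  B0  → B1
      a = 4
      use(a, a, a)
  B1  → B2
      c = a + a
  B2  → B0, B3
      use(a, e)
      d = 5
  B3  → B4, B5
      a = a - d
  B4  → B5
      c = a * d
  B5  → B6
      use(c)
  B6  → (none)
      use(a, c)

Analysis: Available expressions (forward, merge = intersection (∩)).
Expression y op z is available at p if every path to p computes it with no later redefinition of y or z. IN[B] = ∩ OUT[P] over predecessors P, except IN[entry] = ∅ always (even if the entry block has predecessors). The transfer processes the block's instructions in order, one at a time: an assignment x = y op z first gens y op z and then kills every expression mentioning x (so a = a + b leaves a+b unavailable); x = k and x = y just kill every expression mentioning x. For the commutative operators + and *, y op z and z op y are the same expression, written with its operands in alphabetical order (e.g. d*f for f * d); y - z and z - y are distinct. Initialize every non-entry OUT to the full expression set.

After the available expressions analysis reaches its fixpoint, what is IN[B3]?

Answer: {a+a}

Trace:
Converged values:
  B0: | IN={} | OUT={}
  B1: | IN={} | OUT={a+a}
  B2: | IN={a+a} | OUT={a+a}
  B3: | IN={a+a} | OUT={}
  B4: | IN={} | OUT={a*d}
  B5: | IN={} | OUT={}
  B6: | IN={} | OUT={}

Merge at B3: IN[B3] = OUT[B2] = {a+a}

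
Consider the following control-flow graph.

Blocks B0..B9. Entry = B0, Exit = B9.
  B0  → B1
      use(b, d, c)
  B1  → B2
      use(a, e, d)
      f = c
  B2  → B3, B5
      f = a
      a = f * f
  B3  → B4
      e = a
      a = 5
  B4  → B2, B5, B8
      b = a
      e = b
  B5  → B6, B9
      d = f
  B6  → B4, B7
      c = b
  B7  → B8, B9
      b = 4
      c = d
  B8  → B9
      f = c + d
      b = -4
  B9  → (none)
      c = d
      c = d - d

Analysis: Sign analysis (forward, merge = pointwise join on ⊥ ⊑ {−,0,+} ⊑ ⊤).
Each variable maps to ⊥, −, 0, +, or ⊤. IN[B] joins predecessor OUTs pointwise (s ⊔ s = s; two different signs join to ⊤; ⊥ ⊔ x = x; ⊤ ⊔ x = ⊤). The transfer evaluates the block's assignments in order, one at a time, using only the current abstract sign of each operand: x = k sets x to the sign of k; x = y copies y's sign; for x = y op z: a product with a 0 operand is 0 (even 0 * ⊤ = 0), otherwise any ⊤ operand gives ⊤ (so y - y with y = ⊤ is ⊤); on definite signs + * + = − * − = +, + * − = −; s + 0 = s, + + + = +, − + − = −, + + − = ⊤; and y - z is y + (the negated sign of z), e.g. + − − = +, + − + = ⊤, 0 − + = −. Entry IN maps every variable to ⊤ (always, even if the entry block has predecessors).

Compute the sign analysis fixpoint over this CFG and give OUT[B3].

Answer: {a: +, b: ⊤, c: ⊤, d: ⊤, e: ⊤, f: ⊤}

Trace:
Converged values:
  B0: | IN=(all ⊤) | OUT=(all ⊤)
  B1: | IN=(all ⊤) | OUT=(all ⊤)
  B2: | IN=(all ⊤) | OUT=(all ⊤)
  B3: | IN=(all ⊤) | OUT={a:+; rest ⊤}
  B4: | IN=(all ⊤) | OUT=(all ⊤)
  B5: | IN=(all ⊤) | OUT=(all ⊤)
  B6: | IN=(all ⊤) | OUT=(all ⊤)
  B7: | IN=(all ⊤) | OUT={b:+; rest ⊤}
  B8: | IN=(all ⊤) | OUT={b:-; rest ⊤}
  B9: | IN=(all ⊤) | OUT=(all ⊤)

Merge at B3: IN[B3] = OUT[B2] = {a: ⊤, b: ⊤, c: ⊤, d: ⊤, e: ⊤, f: ⊤}
Applying B3's transfer function to that IN value gives OUT[B3] (row B3 above).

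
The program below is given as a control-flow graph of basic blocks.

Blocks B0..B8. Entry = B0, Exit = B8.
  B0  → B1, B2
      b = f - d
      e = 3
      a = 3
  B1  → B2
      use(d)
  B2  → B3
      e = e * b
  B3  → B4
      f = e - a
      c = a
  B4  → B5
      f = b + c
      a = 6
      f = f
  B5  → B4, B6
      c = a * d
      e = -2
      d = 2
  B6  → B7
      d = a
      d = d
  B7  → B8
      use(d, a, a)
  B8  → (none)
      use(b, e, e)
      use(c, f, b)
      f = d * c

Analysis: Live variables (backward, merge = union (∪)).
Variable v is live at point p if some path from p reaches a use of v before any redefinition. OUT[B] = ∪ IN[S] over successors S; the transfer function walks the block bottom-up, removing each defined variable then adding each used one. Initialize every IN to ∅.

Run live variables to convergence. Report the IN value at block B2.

Fixpoint table:
  B0:  IN={d, f}  OUT={a, b, d, e}
  B1:  IN={a, b, d, e}  OUT={a, b, d, e}
  B2:  IN={a, b, d, e}  OUT={a, b, d, e}
  B3:  IN={a, b, d, e}  OUT={b, c, d}
  B4:  IN={b, c, d}  OUT={a, b, d, f}
  B5:  IN={a, b, d, f}  OUT={a, b, c, d, e, f}
  B6:  IN={a, b, c, e, f}  OUT={a, b, c, d, e, f}
  B7:  IN={a, b, c, d, e, f}  OUT={b, c, d, e, f}
  B8:  IN={b, c, d, e, f}  OUT={}

Merge at B2: OUT[B2] = IN[B3] = {a, b, d, e}
Applying B2's transfer function to that OUT value gives IN[B2] (row B2 above).

Answer: {a, b, d, e}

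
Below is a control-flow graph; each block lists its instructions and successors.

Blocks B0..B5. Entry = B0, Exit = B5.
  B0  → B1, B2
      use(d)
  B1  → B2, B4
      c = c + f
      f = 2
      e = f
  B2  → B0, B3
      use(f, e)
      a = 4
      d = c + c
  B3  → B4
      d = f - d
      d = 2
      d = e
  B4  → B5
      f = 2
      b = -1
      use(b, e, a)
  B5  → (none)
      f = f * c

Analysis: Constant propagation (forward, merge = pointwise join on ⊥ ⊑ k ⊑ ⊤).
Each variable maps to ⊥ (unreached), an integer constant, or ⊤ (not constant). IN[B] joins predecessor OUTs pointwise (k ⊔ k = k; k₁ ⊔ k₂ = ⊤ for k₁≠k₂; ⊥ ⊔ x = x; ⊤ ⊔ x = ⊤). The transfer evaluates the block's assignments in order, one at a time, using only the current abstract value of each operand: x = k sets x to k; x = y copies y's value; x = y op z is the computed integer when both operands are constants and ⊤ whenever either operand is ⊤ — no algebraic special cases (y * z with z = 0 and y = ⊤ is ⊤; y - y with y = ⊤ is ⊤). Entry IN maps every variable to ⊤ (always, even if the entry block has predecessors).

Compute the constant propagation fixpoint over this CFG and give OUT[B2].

Fixpoint table:
  B0:   IN=(all ⊤)   OUT=(all ⊤)
  B1:   IN=(all ⊤)   OUT={e:2, f:2; rest ⊤}
  B2:   IN=(all ⊤)   OUT={a:4; rest ⊤}
  B3:   IN={a:4; rest ⊤}   OUT={a:4; rest ⊤}
  B4:   IN=(all ⊤)   OUT={b:-1, f:2; rest ⊤}
  B5:   IN={b:-1, f:2; rest ⊤}   OUT={b:-1; rest ⊤}

Merge at B2: IN[B2] = OUT[B0] ⊔ OUT[B1] = {a: ⊤, b: ⊤, c: ⊤, d: ⊤, e: ⊤, f: ⊤}
Applying B2's transfer function to that IN value gives OUT[B2] (row B2 above).

Answer: {a: 4, b: ⊤, c: ⊤, d: ⊤, e: ⊤, f: ⊤}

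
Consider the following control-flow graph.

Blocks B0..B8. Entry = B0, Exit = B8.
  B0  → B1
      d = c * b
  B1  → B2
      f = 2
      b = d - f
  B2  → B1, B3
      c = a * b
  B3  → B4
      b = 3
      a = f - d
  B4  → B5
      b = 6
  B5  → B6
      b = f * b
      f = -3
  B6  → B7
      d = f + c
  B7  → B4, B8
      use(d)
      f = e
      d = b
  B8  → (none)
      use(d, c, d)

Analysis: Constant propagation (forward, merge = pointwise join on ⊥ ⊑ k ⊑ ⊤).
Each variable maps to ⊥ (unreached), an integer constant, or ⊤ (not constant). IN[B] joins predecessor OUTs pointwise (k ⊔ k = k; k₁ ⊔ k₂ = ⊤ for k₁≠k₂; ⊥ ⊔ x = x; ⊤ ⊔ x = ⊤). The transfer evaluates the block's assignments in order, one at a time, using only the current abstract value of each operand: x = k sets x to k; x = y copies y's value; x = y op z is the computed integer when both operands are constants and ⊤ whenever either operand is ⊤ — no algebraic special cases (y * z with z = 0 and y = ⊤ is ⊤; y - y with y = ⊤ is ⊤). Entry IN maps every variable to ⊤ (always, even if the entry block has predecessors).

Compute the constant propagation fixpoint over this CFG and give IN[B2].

Per-block solution:
  B0: | IN=(all ⊤) | OUT=(all ⊤)
  B1: | IN=(all ⊤) | OUT={f:2; rest ⊤}
  B2: | IN={f:2; rest ⊤} | OUT={f:2; rest ⊤}
  B3: | IN={f:2; rest ⊤} | OUT={b:3, f:2; rest ⊤}
  B4: | IN=(all ⊤) | OUT={b:6; rest ⊤}
  B5: | IN={b:6; rest ⊤} | OUT={f:-3; rest ⊤}
  B6: | IN={f:-3; rest ⊤} | OUT={f:-3; rest ⊤}
  B7: | IN={f:-3; rest ⊤} | OUT=(all ⊤)
  B8: | IN=(all ⊤) | OUT=(all ⊤)

Merge at B2: IN[B2] = OUT[B1] = {a: ⊤, b: ⊤, c: ⊤, d: ⊤, e: ⊤, f: 2}

Answer: {a: ⊤, b: ⊤, c: ⊤, d: ⊤, e: ⊤, f: 2}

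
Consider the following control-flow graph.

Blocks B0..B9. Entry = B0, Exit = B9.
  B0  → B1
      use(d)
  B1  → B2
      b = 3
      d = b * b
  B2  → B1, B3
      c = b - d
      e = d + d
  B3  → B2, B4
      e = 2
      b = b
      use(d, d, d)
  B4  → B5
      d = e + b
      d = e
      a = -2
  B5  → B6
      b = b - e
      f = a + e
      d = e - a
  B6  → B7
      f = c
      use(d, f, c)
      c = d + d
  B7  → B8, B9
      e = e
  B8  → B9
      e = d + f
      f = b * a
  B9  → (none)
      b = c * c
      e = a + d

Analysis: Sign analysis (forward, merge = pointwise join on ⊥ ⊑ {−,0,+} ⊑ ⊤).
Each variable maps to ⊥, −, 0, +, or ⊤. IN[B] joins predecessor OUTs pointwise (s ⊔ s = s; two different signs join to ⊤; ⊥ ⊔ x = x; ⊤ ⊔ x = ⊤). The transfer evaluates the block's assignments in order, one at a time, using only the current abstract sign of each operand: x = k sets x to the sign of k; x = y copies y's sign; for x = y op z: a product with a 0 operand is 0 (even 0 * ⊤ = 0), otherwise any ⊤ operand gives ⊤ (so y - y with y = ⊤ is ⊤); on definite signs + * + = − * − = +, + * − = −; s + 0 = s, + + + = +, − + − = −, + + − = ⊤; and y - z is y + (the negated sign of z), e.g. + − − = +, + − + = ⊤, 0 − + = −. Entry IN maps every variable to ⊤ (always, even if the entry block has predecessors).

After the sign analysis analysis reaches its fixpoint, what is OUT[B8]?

Answer: {a: -, b: ⊤, c: +, d: +, e: ⊤, f: ⊤}

Derivation:
Converged values:
  B0:  IN=(all ⊤)  OUT=(all ⊤)
  B1:  IN=(all ⊤)  OUT={b:+, d:+; rest ⊤}
  B2:  IN={b:+, d:+; rest ⊤}  OUT={b:+, d:+, e:+; rest ⊤}
  B3:  IN={b:+, d:+, e:+; rest ⊤}  OUT={b:+, d:+, e:+; rest ⊤}
  B4:  IN={b:+, d:+, e:+; rest ⊤}  OUT={a:-, b:+, d:+, e:+; rest ⊤}
  B5:  IN={a:-, b:+, d:+, e:+; rest ⊤}  OUT={a:-, d:+, e:+; rest ⊤}
  B6:  IN={a:-, d:+, e:+; rest ⊤}  OUT={a:-, c:+, d:+, e:+; rest ⊤}
  B7:  IN={a:-, c:+, d:+, e:+; rest ⊤}  OUT={a:-, c:+, d:+, e:+; rest ⊤}
  B8:  IN={a:-, c:+, d:+, e:+; rest ⊤}  OUT={a:-, c:+, d:+; rest ⊤}
  B9:  IN={a:-, c:+, d:+; rest ⊤}  OUT={a:-, b:+, c:+, d:+; rest ⊤}

Merge at B8: IN[B8] = OUT[B7] = {a: -, b: ⊤, c: +, d: +, e: +, f: ⊤}
Applying B8's transfer function to that IN value gives OUT[B8] (row B8 above).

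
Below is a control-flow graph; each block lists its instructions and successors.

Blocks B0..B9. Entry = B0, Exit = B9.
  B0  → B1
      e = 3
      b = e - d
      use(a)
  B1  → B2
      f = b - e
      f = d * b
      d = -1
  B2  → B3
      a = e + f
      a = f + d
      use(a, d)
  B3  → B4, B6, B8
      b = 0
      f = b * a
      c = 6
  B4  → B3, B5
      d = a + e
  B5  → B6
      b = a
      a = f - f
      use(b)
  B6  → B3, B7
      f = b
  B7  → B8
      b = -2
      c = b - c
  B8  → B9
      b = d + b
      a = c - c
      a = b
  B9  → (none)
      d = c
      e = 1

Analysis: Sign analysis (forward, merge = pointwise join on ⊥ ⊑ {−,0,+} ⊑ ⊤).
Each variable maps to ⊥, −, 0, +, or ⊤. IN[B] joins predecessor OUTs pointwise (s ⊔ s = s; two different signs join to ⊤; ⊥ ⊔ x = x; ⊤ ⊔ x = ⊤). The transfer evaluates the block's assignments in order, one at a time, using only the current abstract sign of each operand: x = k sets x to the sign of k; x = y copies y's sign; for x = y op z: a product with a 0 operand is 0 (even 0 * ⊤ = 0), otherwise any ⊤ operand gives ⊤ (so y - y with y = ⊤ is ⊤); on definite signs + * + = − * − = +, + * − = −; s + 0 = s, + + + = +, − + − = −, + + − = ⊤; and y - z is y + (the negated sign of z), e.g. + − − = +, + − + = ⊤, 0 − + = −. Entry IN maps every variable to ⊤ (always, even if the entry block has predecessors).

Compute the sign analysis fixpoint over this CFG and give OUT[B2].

Answer: {a: ⊤, b: ⊤, c: ⊤, d: -, e: +, f: ⊤}

Derivation:
Per-block solution:
  B0:  IN=(all ⊤)  OUT={e:+; rest ⊤}
  B1:  IN={e:+; rest ⊤}  OUT={d:-, e:+; rest ⊤}
  B2:  IN={d:-, e:+; rest ⊤}  OUT={d:-, e:+; rest ⊤}
  B3:  IN={e:+; rest ⊤}  OUT={b:0, c:+, e:+, f:0; rest ⊤}
  B4:  IN={b:0, c:+, e:+, f:0; rest ⊤}  OUT={b:0, c:+, e:+, f:0; rest ⊤}
  B5:  IN={b:0, c:+, e:+, f:0; rest ⊤}  OUT={a:0, c:+, e:+, f:0; rest ⊤}
  B6:  IN={c:+, e:+, f:0; rest ⊤}  OUT={c:+, e:+; rest ⊤}
  B7:  IN={c:+, e:+; rest ⊤}  OUT={b:-, c:-, e:+; rest ⊤}
  B8:  IN={e:+; rest ⊤}  OUT={e:+; rest ⊤}
  B9:  IN={e:+; rest ⊤}  OUT={e:+; rest ⊤}

Merge at B2: IN[B2] = OUT[B1] = {a: ⊤, b: ⊤, c: ⊤, d: -, e: +, f: ⊤}
Applying B2's transfer function to that IN value gives OUT[B2] (row B2 above).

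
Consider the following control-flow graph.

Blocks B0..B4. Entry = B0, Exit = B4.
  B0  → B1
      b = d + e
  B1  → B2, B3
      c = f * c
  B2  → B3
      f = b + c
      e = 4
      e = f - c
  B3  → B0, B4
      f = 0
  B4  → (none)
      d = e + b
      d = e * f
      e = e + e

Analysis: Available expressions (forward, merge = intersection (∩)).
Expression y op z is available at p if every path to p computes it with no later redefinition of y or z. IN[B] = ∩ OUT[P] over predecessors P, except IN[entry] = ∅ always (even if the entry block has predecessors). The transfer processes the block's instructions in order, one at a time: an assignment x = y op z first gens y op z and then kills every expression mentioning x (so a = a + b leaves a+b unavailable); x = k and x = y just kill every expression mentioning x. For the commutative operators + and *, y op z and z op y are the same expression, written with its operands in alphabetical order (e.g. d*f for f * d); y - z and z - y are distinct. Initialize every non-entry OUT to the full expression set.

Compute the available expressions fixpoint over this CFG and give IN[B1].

Answer: {d+e}

Derivation:
Fixpoint table:
  B0:   IN={}   OUT={d+e}
  B1:   IN={d+e}   OUT={d+e}
  B2:   IN={d+e}   OUT={b+c, f-c}
  B3:   IN={}   OUT={}
  B4:   IN={}   OUT={}

Merge at B1: IN[B1] = OUT[B0] = {d+e}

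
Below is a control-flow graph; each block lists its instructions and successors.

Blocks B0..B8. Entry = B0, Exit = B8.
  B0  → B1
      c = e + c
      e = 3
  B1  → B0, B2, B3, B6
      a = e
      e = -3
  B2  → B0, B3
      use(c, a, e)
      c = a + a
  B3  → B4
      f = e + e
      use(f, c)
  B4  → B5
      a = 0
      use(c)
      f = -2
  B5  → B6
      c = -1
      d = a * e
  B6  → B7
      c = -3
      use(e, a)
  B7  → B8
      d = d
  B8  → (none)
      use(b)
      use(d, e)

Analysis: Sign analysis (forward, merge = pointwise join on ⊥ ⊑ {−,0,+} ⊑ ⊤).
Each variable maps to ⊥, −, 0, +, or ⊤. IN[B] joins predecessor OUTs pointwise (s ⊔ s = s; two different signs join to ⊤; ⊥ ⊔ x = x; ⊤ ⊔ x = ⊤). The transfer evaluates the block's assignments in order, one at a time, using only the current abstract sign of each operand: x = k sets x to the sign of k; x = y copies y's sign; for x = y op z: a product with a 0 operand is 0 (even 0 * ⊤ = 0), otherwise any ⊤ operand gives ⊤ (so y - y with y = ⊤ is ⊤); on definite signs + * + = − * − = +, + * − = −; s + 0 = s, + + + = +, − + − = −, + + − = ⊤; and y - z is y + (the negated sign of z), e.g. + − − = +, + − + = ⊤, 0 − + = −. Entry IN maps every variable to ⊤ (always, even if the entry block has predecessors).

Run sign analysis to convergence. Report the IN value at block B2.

Answer: {a: +, b: ⊤, c: ⊤, d: ⊤, e: -, f: ⊤}

Working:
Per-block solution:
  B0:  IN=(all ⊤)  OUT={e:+; rest ⊤}
  B1:  IN={e:+; rest ⊤}  OUT={a:+, e:-; rest ⊤}
  B2:  IN={a:+, e:-; rest ⊤}  OUT={a:+, c:+, e:-; rest ⊤}
  B3:  IN={a:+, e:-; rest ⊤}  OUT={a:+, e:-, f:-; rest ⊤}
  B4:  IN={a:+, e:-, f:-; rest ⊤}  OUT={a:0, e:-, f:-; rest ⊤}
  B5:  IN={a:0, e:-, f:-; rest ⊤}  OUT={a:0, c:-, d:0, e:-, f:-; rest ⊤}
  B6:  IN={e:-; rest ⊤}  OUT={c:-, e:-; rest ⊤}
  B7:  IN={c:-, e:-; rest ⊤}  OUT={c:-, e:-; rest ⊤}
  B8:  IN={c:-, e:-; rest ⊤}  OUT={c:-, e:-; rest ⊤}

Merge at B2: IN[B2] = OUT[B1] = {a: +, b: ⊤, c: ⊤, d: ⊤, e: -, f: ⊤}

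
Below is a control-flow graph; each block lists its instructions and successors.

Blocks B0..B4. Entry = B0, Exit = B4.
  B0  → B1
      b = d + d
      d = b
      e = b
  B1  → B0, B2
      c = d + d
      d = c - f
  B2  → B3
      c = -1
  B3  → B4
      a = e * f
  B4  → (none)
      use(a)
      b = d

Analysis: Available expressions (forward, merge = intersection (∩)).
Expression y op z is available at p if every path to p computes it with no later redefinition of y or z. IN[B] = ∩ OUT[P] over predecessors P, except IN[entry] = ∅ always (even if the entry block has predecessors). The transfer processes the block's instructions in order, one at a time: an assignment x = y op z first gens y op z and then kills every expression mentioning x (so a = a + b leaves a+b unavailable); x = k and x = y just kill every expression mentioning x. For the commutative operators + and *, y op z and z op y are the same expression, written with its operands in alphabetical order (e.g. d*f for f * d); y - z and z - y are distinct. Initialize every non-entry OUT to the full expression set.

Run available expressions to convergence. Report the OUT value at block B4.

Answer: {e*f}

Working:
Per-block solution:
  B0:  IN={}  OUT={}
  B1:  IN={}  OUT={c-f}
  B2:  IN={c-f}  OUT={}
  B3:  IN={}  OUT={e*f}
  B4:  IN={e*f}  OUT={e*f}

Merge at B4: IN[B4] = OUT[B3] = {e*f}
Applying B4's transfer function to that IN value gives OUT[B4] (row B4 above).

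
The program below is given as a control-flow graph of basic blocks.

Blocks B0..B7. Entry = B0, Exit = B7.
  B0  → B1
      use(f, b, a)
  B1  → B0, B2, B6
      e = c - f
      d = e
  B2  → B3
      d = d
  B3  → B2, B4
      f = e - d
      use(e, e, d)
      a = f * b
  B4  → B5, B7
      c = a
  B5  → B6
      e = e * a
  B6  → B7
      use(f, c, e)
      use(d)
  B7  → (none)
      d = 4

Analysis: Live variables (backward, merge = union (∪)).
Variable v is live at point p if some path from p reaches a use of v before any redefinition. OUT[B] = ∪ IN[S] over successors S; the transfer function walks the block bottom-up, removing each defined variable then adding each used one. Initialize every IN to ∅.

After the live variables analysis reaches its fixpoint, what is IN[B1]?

Answer: {a, b, c, f}

Derivation:
Fixpoint table:
  B0: | IN={a, b, c, f} | OUT={a, b, c, f}
  B1: | IN={a, b, c, f} | OUT={a, b, c, d, e, f}
  B2: | IN={b, d, e} | OUT={b, d, e}
  B3: | IN={b, d, e} | OUT={a, b, d, e, f}
  B4: | IN={a, d, e, f} | OUT={a, c, d, e, f}
  B5: | IN={a, c, d, e, f} | OUT={c, d, e, f}
  B6: | IN={c, d, e, f} | OUT={}
  B7: | IN={} | OUT={}

Merge at B1: OUT[B1] = IN[B0] ⊔ IN[B2] ⊔ IN[B6] = {a, b, c, d, e, f}
Applying B1's transfer function to that OUT value gives IN[B1] (row B1 above).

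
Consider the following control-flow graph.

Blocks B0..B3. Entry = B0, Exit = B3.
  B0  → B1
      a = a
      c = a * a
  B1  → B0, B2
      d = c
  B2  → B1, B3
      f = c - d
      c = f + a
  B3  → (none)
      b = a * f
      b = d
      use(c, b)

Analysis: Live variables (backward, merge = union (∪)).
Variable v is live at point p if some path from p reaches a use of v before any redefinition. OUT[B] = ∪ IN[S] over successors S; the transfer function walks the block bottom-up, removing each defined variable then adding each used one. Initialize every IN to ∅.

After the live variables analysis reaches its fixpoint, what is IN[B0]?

Converged values:
  B0: | IN={a} | OUT={a, c}
  B1: | IN={a, c} | OUT={a, c, d}
  B2: | IN={a, c, d} | OUT={a, c, d, f}
  B3: | IN={a, c, d, f} | OUT={}

Merge at B0: OUT[B0] = IN[B1] = {a, c}
Applying B0's transfer function to that OUT value gives IN[B0] (row B0 above).

Answer: {a}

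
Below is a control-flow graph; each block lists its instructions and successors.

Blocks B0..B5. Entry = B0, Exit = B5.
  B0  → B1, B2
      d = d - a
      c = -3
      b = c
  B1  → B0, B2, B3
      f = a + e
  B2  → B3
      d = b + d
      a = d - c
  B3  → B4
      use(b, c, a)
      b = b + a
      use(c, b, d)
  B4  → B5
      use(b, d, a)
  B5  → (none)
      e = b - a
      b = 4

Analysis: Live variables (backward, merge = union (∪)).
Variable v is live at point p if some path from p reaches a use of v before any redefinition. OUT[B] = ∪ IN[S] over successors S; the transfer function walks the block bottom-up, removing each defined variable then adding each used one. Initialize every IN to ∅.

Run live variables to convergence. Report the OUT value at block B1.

Converged values:
  B0:  IN={a, d, e}  OUT={a, b, c, d, e}
  B1:  IN={a, b, c, d, e}  OUT={a, b, c, d, e}
  B2:  IN={b, c, d}  OUT={a, b, c, d}
  B3:  IN={a, b, c, d}  OUT={a, b, d}
  B4:  IN={a, b, d}  OUT={a, b}
  B5:  IN={a, b}  OUT={}

Merge at B1: OUT[B1] = IN[B0] ⊔ IN[B2] ⊔ IN[B3] = {a, b, c, d, e}

Answer: {a, b, c, d, e}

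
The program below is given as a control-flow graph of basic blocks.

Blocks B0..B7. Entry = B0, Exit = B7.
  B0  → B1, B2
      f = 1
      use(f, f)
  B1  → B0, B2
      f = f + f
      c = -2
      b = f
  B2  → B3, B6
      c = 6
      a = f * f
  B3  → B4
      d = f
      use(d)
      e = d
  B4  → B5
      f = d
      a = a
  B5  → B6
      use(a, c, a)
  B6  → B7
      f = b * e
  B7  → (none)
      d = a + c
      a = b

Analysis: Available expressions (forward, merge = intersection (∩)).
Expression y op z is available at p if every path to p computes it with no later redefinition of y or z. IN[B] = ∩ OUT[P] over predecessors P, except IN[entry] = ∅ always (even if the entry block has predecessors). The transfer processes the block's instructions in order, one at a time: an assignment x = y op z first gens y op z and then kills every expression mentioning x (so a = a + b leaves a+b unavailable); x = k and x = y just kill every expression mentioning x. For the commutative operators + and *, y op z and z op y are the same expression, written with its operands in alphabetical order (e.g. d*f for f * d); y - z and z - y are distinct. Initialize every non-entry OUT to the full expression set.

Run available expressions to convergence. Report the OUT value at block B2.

Fixpoint table:
  B0:  IN={}  OUT={}
  B1:  IN={}  OUT={}
  B2:  IN={}  OUT={f*f}
  B3:  IN={f*f}  OUT={f*f}
  B4:  IN={f*f}  OUT={}
  B5:  IN={}  OUT={}
  B6:  IN={}  OUT={b*e}
  B7:  IN={b*e}  OUT={b*e}

Merge at B2: IN[B2] = OUT[B0] ∩ OUT[B1] = {}
Applying B2's transfer function to that IN value gives OUT[B2] (row B2 above).

Answer: {f*f}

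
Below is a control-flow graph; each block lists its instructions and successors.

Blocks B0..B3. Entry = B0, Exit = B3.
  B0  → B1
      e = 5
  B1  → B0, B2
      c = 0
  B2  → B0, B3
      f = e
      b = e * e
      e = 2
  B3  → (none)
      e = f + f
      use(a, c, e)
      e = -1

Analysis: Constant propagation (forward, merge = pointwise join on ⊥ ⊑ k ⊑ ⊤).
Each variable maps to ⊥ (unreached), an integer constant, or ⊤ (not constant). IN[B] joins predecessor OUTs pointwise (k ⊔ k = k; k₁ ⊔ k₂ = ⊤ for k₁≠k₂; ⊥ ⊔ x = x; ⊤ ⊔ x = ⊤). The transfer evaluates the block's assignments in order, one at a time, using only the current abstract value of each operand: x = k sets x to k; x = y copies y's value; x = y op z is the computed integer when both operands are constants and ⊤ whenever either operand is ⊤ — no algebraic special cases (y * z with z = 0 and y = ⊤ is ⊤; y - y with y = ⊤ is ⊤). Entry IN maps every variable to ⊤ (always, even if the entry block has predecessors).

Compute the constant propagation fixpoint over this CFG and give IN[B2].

Answer: {a: ⊤, b: ⊤, c: 0, d: ⊤, e: 5, f: ⊤}

Working:
Converged values:
  B0:  IN=(all ⊤)  OUT={e:5; rest ⊤}
  B1:  IN={e:5; rest ⊤}  OUT={c:0, e:5; rest ⊤}
  B2:  IN={c:0, e:5; rest ⊤}  OUT={b:25, c:0, e:2, f:5; rest ⊤}
  B3:  IN={b:25, c:0, e:2, f:5; rest ⊤}  OUT={b:25, c:0, e:-1, f:5; rest ⊤}

Merge at B2: IN[B2] = OUT[B1] = {a: ⊤, b: ⊤, c: 0, d: ⊤, e: 5, f: ⊤}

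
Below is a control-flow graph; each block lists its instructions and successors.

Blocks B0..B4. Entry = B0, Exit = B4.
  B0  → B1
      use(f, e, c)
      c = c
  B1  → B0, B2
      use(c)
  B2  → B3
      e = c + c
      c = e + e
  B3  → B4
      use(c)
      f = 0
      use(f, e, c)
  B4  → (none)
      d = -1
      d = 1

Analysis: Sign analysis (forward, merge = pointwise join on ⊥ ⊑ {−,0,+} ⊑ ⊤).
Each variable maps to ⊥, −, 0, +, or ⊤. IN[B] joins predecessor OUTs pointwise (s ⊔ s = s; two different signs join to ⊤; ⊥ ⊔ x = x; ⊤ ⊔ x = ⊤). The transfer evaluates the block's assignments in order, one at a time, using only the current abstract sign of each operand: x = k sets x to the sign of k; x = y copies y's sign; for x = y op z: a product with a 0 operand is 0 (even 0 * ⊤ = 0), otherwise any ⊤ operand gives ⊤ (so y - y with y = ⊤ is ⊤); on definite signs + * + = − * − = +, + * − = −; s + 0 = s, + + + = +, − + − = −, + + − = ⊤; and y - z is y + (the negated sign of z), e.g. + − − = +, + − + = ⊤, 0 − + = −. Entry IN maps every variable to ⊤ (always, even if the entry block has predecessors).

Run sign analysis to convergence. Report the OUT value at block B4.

Answer: {a: ⊤, b: ⊤, c: ⊤, d: +, e: ⊤, f: 0}

Working:
Per-block solution:
  B0:  IN=(all ⊤)  OUT=(all ⊤)
  B1:  IN=(all ⊤)  OUT=(all ⊤)
  B2:  IN=(all ⊤)  OUT=(all ⊤)
  B3:  IN=(all ⊤)  OUT={f:0; rest ⊤}
  B4:  IN={f:0; rest ⊤}  OUT={d:+, f:0; rest ⊤}

Merge at B4: IN[B4] = OUT[B3] = {a: ⊤, b: ⊤, c: ⊤, d: ⊤, e: ⊤, f: 0}
Applying B4's transfer function to that IN value gives OUT[B4] (row B4 above).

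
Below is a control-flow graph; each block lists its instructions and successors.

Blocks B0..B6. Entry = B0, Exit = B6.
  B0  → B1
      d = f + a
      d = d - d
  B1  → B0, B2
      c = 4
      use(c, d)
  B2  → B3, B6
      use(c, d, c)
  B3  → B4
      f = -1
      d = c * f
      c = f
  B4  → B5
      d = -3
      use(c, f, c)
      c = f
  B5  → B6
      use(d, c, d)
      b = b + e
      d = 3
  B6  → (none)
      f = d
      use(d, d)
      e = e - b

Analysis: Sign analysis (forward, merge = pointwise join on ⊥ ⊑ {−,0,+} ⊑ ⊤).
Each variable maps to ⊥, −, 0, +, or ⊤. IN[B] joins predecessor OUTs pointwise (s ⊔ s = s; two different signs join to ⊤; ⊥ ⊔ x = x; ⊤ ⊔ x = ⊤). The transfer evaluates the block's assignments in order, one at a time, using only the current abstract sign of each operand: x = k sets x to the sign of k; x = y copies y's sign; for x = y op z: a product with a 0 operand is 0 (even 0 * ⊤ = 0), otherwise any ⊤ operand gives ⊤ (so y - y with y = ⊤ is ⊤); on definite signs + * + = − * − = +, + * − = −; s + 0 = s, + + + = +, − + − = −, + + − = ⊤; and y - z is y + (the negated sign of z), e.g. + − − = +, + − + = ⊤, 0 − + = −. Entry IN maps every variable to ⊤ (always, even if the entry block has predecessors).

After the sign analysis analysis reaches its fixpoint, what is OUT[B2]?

Converged values:
  B0:  IN=(all ⊤)  OUT=(all ⊤)
  B1:  IN=(all ⊤)  OUT={c:+; rest ⊤}
  B2:  IN={c:+; rest ⊤}  OUT={c:+; rest ⊤}
  B3:  IN={c:+; rest ⊤}  OUT={c:-, d:-, f:-; rest ⊤}
  B4:  IN={c:-, d:-, f:-; rest ⊤}  OUT={c:-, d:-, f:-; rest ⊤}
  B5:  IN={c:-, d:-, f:-; rest ⊤}  OUT={c:-, d:+, f:-; rest ⊤}
  B6:  IN=(all ⊤)  OUT=(all ⊤)

Merge at B2: IN[B2] = OUT[B1] = {a: ⊤, b: ⊤, c: +, d: ⊤, e: ⊤, f: ⊤}
Applying B2's transfer function to that IN value gives OUT[B2] (row B2 above).

Answer: {a: ⊤, b: ⊤, c: +, d: ⊤, e: ⊤, f: ⊤}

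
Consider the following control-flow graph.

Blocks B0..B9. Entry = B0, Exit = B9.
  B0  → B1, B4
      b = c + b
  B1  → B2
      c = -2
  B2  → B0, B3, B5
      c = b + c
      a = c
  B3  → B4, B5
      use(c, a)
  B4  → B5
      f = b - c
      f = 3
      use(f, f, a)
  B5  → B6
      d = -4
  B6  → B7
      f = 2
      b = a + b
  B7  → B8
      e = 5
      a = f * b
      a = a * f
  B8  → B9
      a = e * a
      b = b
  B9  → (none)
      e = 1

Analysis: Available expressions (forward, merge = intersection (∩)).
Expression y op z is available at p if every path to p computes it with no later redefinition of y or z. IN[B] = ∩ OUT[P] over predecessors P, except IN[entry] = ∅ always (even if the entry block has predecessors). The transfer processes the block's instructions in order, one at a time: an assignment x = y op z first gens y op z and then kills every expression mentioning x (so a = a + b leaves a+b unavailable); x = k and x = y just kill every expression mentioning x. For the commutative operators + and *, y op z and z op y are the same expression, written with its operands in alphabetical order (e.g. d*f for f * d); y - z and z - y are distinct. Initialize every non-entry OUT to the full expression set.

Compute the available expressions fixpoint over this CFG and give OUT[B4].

Converged values:
  B0: | IN={} | OUT={}
  B1: | IN={} | OUT={}
  B2: | IN={} | OUT={}
  B3: | IN={} | OUT={}
  B4: | IN={} | OUT={b-c}
  B5: | IN={} | OUT={}
  B6: | IN={} | OUT={}
  B7: | IN={} | OUT={b*f}
  B8: | IN={b*f} | OUT={}
  B9: | IN={} | OUT={}

Merge at B4: IN[B4] = OUT[B0] ∩ OUT[B3] = {}
Applying B4's transfer function to that IN value gives OUT[B4] (row B4 above).

Answer: {b-c}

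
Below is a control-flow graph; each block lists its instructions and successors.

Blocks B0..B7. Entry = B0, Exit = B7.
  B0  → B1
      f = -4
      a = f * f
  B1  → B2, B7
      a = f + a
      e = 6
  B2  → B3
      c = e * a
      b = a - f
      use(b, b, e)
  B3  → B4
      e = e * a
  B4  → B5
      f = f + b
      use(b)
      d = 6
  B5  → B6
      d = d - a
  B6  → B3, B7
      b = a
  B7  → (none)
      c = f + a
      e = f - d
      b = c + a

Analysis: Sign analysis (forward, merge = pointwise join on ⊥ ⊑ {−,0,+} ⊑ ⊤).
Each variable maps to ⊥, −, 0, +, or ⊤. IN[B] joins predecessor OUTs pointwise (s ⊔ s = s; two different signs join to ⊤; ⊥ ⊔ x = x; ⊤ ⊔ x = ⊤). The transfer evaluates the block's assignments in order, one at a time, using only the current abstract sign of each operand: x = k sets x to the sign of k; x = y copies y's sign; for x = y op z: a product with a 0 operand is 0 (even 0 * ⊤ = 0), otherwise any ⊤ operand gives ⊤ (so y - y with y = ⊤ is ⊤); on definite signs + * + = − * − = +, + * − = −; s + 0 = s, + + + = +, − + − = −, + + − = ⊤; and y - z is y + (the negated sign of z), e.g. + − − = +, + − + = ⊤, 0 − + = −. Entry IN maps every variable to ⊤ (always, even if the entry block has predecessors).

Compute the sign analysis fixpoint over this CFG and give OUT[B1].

Per-block solution:
  B0:   IN=(all ⊤)   OUT={a:+, f:-; rest ⊤}
  B1:   IN={a:+, f:-; rest ⊤}   OUT={e:+, f:-; rest ⊤}
  B2:   IN={e:+, f:-; rest ⊤}   OUT={e:+, f:-; rest ⊤}
  B3:   IN=(all ⊤)   OUT=(all ⊤)
  B4:   IN=(all ⊤)   OUT={d:+; rest ⊤}
  B5:   IN={d:+; rest ⊤}   OUT=(all ⊤)
  B6:   IN=(all ⊤)   OUT=(all ⊤)
  B7:   IN=(all ⊤)   OUT=(all ⊤)

Merge at B1: IN[B1] = OUT[B0] = {a: +, b: ⊤, c: ⊤, d: ⊤, e: ⊤, f: -}
Applying B1's transfer function to that IN value gives OUT[B1] (row B1 above).

Answer: {a: ⊤, b: ⊤, c: ⊤, d: ⊤, e: +, f: -}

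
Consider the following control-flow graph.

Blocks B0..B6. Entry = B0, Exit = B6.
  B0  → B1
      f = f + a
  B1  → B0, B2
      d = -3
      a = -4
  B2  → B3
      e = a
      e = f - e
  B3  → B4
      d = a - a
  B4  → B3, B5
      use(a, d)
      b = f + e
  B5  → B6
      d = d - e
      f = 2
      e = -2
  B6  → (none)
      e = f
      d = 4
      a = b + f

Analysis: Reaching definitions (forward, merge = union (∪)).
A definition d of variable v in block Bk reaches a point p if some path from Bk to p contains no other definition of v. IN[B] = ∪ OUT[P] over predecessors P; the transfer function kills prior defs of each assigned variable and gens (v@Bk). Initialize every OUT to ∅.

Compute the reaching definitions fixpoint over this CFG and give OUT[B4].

Per-block solution:
  B0: | IN={a@B1, d@B1, f@B0} | OUT={a@B1, d@B1, f@B0}
  B1: | IN={a@B1, d@B1, f@B0} | OUT={a@B1, d@B1, f@B0}
  B2: | IN={a@B1, d@B1, f@B0} | OUT={a@B1, d@B1, e@B2, f@B0}
  B3: | IN={a@B1, b@B4, d@B1, d@B3, e@B2, f@B0} | OUT={a@B1, b@B4, d@B3, e@B2, f@B0}
  B4: | IN={a@B1, b@B4, d@B3, e@B2, f@B0} | OUT={a@B1, b@B4, d@B3, e@B2, f@B0}
  B5: | IN={a@B1, b@B4, d@B3, e@B2, f@B0} | OUT={a@B1, b@B4, d@B5, e@B5, f@B5}
  B6: | IN={a@B1, b@B4, d@B5, e@B5, f@B5} | OUT={a@B6, b@B4, d@B6, e@B6, f@B5}

Merge at B4: IN[B4] = OUT[B3] = {a@B1, b@B4, d@B3, e@B2, f@B0}
Applying B4's transfer function to that IN value gives OUT[B4] (row B4 above).

Answer: {a@B1, b@B4, d@B3, e@B2, f@B0}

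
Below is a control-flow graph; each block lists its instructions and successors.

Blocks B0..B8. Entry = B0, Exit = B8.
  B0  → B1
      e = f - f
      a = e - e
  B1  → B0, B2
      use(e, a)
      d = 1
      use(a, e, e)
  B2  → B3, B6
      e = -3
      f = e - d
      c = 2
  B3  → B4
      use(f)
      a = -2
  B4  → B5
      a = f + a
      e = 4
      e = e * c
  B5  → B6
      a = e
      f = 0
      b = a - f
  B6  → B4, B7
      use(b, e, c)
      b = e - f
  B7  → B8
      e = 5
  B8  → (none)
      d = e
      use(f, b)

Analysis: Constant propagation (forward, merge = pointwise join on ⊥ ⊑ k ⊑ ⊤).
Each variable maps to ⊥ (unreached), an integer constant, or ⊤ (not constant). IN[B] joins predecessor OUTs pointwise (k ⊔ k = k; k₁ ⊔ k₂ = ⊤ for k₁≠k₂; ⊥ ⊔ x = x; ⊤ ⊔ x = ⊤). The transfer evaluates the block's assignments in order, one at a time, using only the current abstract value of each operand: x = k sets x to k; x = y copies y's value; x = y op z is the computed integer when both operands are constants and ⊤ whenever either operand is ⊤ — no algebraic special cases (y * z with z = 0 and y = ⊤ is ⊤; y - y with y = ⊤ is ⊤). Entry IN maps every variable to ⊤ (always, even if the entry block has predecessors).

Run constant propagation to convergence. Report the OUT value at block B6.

Answer: {a: ⊤, b: ⊤, c: 2, d: 1, e: ⊤, f: ⊤}

Trace:
Fixpoint table:
  B0:   IN=(all ⊤)   OUT=(all ⊤)
  B1:   IN=(all ⊤)   OUT={d:1; rest ⊤}
  B2:   IN={d:1; rest ⊤}   OUT={c:2, d:1, e:-3, f:-4; rest ⊤}
  B3:   IN={c:2, d:1, e:-3, f:-4; rest ⊤}   OUT={a:-2, c:2, d:1, e:-3, f:-4; rest ⊤}
  B4:   IN={c:2, d:1; rest ⊤}   OUT={c:2, d:1, e:8; rest ⊤}
  B5:   IN={c:2, d:1, e:8; rest ⊤}   OUT={a:8, b:8, c:2, d:1, e:8, f:0; rest ⊤}
  B6:   IN={c:2, d:1; rest ⊤}   OUT={c:2, d:1; rest ⊤}
  B7:   IN={c:2, d:1; rest ⊤}   OUT={c:2, d:1, e:5; rest ⊤}
  B8:   IN={c:2, d:1, e:5; rest ⊤}   OUT={c:2, d:5, e:5; rest ⊤}

Merge at B6: IN[B6] = OUT[B2] ⊔ OUT[B5] = {a: ⊤, b: ⊤, c: 2, d: 1, e: ⊤, f: ⊤}
Applying B6's transfer function to that IN value gives OUT[B6] (row B6 above).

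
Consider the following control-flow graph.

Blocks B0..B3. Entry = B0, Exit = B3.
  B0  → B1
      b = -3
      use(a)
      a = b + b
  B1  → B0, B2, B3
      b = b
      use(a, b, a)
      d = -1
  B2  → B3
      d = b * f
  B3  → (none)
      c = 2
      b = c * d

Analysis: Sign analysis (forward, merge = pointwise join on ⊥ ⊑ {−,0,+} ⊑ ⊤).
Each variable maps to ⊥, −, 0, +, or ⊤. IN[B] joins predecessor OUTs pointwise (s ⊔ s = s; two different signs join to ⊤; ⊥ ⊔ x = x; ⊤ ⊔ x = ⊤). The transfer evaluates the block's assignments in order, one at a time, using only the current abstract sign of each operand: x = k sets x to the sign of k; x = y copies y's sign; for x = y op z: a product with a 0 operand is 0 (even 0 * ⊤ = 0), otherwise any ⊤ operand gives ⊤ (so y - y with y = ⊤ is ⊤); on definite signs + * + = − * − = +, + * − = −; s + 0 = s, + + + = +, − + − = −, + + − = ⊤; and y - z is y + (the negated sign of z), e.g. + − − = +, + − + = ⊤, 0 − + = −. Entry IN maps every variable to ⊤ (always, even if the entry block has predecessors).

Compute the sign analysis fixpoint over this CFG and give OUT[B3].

Converged values:
  B0: | IN=(all ⊤) | OUT={a:-, b:-; rest ⊤}
  B1: | IN={a:-, b:-; rest ⊤} | OUT={a:-, b:-, d:-; rest ⊤}
  B2: | IN={a:-, b:-, d:-; rest ⊤} | OUT={a:-, b:-; rest ⊤}
  B3: | IN={a:-, b:-; rest ⊤} | OUT={a:-, c:+; rest ⊤}

Merge at B3: IN[B3] = OUT[B1] ⊔ OUT[B2] = {a: -, b: -, c: ⊤, d: ⊤, e: ⊤, f: ⊤}
Applying B3's transfer function to that IN value gives OUT[B3] (row B3 above).

Answer: {a: -, b: ⊤, c: +, d: ⊤, e: ⊤, f: ⊤}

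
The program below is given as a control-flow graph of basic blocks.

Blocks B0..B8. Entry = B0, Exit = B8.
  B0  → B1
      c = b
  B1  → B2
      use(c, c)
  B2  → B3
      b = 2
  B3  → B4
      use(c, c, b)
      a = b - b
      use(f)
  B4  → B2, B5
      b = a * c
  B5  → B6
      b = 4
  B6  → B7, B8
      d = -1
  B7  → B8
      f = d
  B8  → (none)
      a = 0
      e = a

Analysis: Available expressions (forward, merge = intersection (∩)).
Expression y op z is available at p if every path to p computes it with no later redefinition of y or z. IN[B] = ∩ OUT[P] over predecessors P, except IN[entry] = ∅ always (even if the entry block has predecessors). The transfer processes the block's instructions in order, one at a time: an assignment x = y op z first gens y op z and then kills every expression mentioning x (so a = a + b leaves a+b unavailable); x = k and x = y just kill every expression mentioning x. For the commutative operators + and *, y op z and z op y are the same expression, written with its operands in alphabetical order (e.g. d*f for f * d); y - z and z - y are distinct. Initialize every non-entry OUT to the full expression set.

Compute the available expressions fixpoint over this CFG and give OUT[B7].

Converged values:
  B0:  IN={}  OUT={}
  B1:  IN={}  OUT={}
  B2:  IN={}  OUT={}
  B3:  IN={}  OUT={b-b}
  B4:  IN={b-b}  OUT={a*c}
  B5:  IN={a*c}  OUT={a*c}
  B6:  IN={a*c}  OUT={a*c}
  B7:  IN={a*c}  OUT={a*c}
  B8:  IN={a*c}  OUT={}

Merge at B7: IN[B7] = OUT[B6] = {a*c}
Applying B7's transfer function to that IN value gives OUT[B7] (row B7 above).

Answer: {a*c}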